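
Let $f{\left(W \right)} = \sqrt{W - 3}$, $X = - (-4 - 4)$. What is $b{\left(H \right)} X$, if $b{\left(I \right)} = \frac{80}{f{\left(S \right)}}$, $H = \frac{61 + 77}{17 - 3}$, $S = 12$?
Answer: $\frac{640}{3} \approx 213.33$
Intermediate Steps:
$X = 8$ ($X = \left(-1\right) \left(-8\right) = 8$)
$H = \frac{69}{7}$ ($H = \frac{138}{14} = 138 \cdot \frac{1}{14} = \frac{69}{7} \approx 9.8571$)
$f{\left(W \right)} = \sqrt{-3 + W}$
$b{\left(I \right)} = \frac{80}{3}$ ($b{\left(I \right)} = \frac{80}{\sqrt{-3 + 12}} = \frac{80}{\sqrt{9}} = \frac{80}{3}$)
$b{\left(H \right)} X = \frac{80}{3} \cdot 8 = \frac{640}{3}$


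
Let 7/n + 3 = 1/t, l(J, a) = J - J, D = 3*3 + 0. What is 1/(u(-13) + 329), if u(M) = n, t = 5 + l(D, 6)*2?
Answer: 2/653 ≈ 0.0030628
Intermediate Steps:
D = 9 (D = 9 + 0 = 9)
l(J, a) = 0
t = 5 (t = 5 + 0*2 = 5 + 0 = 5)
n = -5/2 (n = 7/(-3 + 1/5) = 7/(-3 + ⅕) = 7/(-14/5) = 7*(-5/14) = -5/2 ≈ -2.5000)
u(M) = -5/2
1/(u(-13) + 329) = 1/(-5/2 + 329) = 1/(653/2) = 2/653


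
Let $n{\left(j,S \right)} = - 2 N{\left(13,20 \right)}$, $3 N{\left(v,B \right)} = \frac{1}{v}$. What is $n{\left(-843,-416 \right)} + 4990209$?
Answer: $\frac{194618149}{39} \approx 4.9902 \cdot 10^{6}$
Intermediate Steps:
$N{\left(v,B \right)} = \frac{1}{3 v}$
$n{\left(j,S \right)} = - \frac{2}{39}$ ($n{\left(j,S \right)} = - 2 \frac{1}{3 \cdot 13} = - 2 \cdot \frac{1}{3} \cdot \frac{1}{13} = \left(-2\right) \frac{1}{39} = - \frac{2}{39}$)
$n{\left(-843,-416 \right)} + 4990209 = - \frac{2}{39} + 4990209 = \frac{194618149}{39}$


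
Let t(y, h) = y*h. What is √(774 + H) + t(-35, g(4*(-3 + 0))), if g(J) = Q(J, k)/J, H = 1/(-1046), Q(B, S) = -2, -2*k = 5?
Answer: -35/6 + √846844738/1046 ≈ 21.988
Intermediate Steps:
k = -5/2 (k = -½*5 = -5/2 ≈ -2.5000)
H = -1/1046 ≈ -0.00095602
g(J) = -2/J
t(y, h) = h*y
√(774 + H) + t(-35, g(4*(-3 + 0))) = √(774 - 1/1046) - 2*1/(4*(-3 + 0))*(-35) = √(809603/1046) - 2/(4*(-3))*(-35) = √846844738/1046 - 2/(-12)*(-35) = √846844738/1046 - 2*(-1/12)*(-35) = √846844738/1046 + (⅙)*(-35) = √846844738/1046 - 35/6 = -35/6 + √846844738/1046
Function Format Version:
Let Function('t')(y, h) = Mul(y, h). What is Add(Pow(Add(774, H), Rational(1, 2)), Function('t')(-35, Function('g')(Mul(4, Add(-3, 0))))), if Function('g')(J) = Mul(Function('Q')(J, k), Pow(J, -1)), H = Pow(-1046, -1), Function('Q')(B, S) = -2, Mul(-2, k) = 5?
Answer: Add(Rational(-35, 6), Mul(Rational(1, 1046), Pow(846844738, Rational(1, 2)))) ≈ 21.988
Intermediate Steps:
k = Rational(-5, 2) (k = Mul(Rational(-1, 2), 5) = Rational(-5, 2) ≈ -2.5000)
H = Rational(-1, 1046) ≈ -0.00095602
Function('g')(J) = Mul(-2, Pow(J, -1))
Function('t')(y, h) = Mul(h, y)
Add(Pow(Add(774, H), Rational(1, 2)), Function('t')(-35, Function('g')(Mul(4, Add(-3, 0))))) = Add(Pow(Add(774, Rational(-1, 1046)), Rational(1, 2)), Mul(Mul(-2, Pow(Mul(4, Add(-3, 0)), -1)), -35)) = Add(Pow(Rational(809603, 1046), Rational(1, 2)), Mul(Mul(-2, Pow(Mul(4, -3), -1)), -35)) = Add(Mul(Rational(1, 1046), Pow(846844738, Rational(1, 2))), Mul(Mul(-2, Pow(-12, -1)), -35)) = Add(Mul(Rational(1, 1046), Pow(846844738, Rational(1, 2))), Mul(Mul(-2, Rational(-1, 12)), -35)) = Add(Mul(Rational(1, 1046), Pow(846844738, Rational(1, 2))), Mul(Rational(1, 6), -35)) = Add(Mul(Rational(1, 1046), Pow(846844738, Rational(1, 2))), Rational(-35, 6)) = Add(Rational(-35, 6), Mul(Rational(1, 1046), Pow(846844738, Rational(1, 2))))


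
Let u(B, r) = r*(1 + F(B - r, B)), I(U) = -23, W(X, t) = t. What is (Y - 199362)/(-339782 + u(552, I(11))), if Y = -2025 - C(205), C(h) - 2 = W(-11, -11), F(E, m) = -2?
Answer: 67126/113253 ≈ 0.59271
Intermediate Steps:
C(h) = -9 (C(h) = 2 - 11 = -9)
u(B, r) = -r (u(B, r) = r*(1 - 2) = r*(-1) = -r)
Y = -2016 (Y = -2025 - 1*(-9) = -2025 + 9 = -2016)
(Y - 199362)/(-339782 + u(552, I(11))) = (-2016 - 199362)/(-339782 - 1*(-23)) = -201378/(-339782 + 23) = -201378/(-339759) = -201378*(-1/339759) = 67126/113253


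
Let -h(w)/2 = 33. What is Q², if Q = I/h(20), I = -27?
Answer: 81/484 ≈ 0.16736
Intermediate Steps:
h(w) = -66 (h(w) = -2*33 = -66)
Q = 9/22 (Q = -27/(-66) = -27*(-1/66) = 9/22 ≈ 0.40909)
Q² = (9/22)² = 81/484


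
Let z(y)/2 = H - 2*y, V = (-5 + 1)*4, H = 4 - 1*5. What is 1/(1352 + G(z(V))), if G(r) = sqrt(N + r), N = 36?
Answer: 676/913903 - 7*sqrt(2)/1827806 ≈ 0.00073427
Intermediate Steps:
H = -1 (H = 4 - 5 = -1)
V = -16 (V = -4*4 = -16)
z(y) = -2 - 4*y (z(y) = 2*(-1 - 2*y) = -2 - 4*y)
G(r) = sqrt(36 + r)
1/(1352 + G(z(V))) = 1/(1352 + sqrt(36 + (-2 - 4*(-16)))) = 1/(1352 + sqrt(36 + (-2 + 64))) = 1/(1352 + sqrt(36 + 62)) = 1/(1352 + sqrt(98)) = 1/(1352 + 7*sqrt(2))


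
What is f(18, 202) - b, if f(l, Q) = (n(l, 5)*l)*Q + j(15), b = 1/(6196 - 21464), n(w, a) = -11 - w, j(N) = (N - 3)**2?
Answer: -1607720399/15268 ≈ -1.0530e+5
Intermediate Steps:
j(N) = (-3 + N)**2
b = -1/15268 (b = 1/(-15268) = -1/15268 ≈ -6.5496e-5)
f(l, Q) = 144 + Q*l*(-11 - l) (f(l, Q) = ((-11 - l)*l)*Q + (-3 + 15)**2 = (l*(-11 - l))*Q + 12**2 = Q*l*(-11 - l) + 144 = 144 + Q*l*(-11 - l))
f(18, 202) - b = (144 - 1*202*18*(11 + 18)) - 1*(-1/15268) = (144 - 1*202*18*29) + 1/15268 = (144 - 105444) + 1/15268 = -105300 + 1/15268 = -1607720399/15268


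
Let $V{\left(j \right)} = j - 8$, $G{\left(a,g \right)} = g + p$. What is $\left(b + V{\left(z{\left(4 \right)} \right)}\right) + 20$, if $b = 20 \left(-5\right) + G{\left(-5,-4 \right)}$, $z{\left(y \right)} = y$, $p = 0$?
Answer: $-88$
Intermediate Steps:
$G{\left(a,g \right)} = g$ ($G{\left(a,g \right)} = g + 0 = g$)
$b = -104$ ($b = 20 \left(-5\right) - 4 = -100 - 4 = -104$)
$V{\left(j \right)} = -8 + j$
$\left(b + V{\left(z{\left(4 \right)} \right)}\right) + 20 = \left(-104 + \left(-8 + 4\right)\right) + 20 = \left(-104 - 4\right) + 20 = -108 + 20 = -88$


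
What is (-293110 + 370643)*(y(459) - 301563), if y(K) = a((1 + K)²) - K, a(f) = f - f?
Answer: -23416671726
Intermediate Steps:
a(f) = 0
y(K) = -K (y(K) = 0 - K = -K)
(-293110 + 370643)*(y(459) - 301563) = (-293110 + 370643)*(-1*459 - 301563) = 77533*(-459 - 301563) = 77533*(-302022) = -23416671726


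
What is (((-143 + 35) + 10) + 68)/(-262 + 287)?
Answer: -6/5 ≈ -1.2000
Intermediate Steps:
(((-143 + 35) + 10) + 68)/(-262 + 287) = ((-108 + 10) + 68)/25 = (-98 + 68)*(1/25) = -30*1/25 = -6/5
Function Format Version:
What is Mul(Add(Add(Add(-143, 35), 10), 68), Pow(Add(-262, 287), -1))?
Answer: Rational(-6, 5) ≈ -1.2000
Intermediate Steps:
Mul(Add(Add(Add(-143, 35), 10), 68), Pow(Add(-262, 287), -1)) = Mul(Add(Add(-108, 10), 68), Pow(25, -1)) = Mul(Add(-98, 68), Rational(1, 25)) = Mul(-30, Rational(1, 25)) = Rational(-6, 5)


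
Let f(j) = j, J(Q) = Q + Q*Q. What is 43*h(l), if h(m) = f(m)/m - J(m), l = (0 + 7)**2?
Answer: -105307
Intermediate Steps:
J(Q) = Q + Q**2
l = 49 (l = 7**2 = 49)
h(m) = 1 - m*(1 + m) (h(m) = m/m - m*(1 + m) = 1 - m*(1 + m))
43*h(l) = 43*(1 - 1*49*(1 + 49)) = 43*(1 - 1*49*50) = 43*(1 - 2450) = 43*(-2449) = -105307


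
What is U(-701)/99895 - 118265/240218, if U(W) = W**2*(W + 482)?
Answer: -25863311108717/23996577110 ≈ -1077.8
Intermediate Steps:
U(W) = W**2*(482 + W)
U(-701)/99895 - 118265/240218 = ((-701)**2*(482 - 701))/99895 - 118265/240218 = (491401*(-219))*(1/99895) - 118265*1/240218 = -107616819*1/99895 - 118265/240218 = -107616819/99895 - 118265/240218 = -25863311108717/23996577110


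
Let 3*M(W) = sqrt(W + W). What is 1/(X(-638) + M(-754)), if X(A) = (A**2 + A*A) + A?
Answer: 126225/102677726276 - 3*I*sqrt(377)/2977654062004 ≈ 1.2293e-6 - 1.9562e-11*I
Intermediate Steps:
X(A) = A + 2*A**2 (X(A) = (A**2 + A**2) + A = 2*A**2 + A = A + 2*A**2)
M(W) = sqrt(2)*sqrt(W)/3 (M(W) = sqrt(W + W)/3 = sqrt(2*W)/3 = (sqrt(2)*sqrt(W))/3 = sqrt(2)*sqrt(W)/3)
1/(X(-638) + M(-754)) = 1/(-638*(1 + 2*(-638)) + sqrt(2)*sqrt(-754)/3) = 1/(-638*(1 - 1276) + sqrt(2)*(I*sqrt(754))/3) = 1/(-638*(-1275) + 2*I*sqrt(377)/3) = 1/(813450 + 2*I*sqrt(377)/3)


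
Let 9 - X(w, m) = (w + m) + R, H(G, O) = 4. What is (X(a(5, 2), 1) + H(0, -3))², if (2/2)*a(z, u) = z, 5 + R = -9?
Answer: 441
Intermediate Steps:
R = -14 (R = -5 - 9 = -14)
a(z, u) = z
X(w, m) = 23 - m - w (X(w, m) = 9 - ((w + m) - 14) = 9 - ((m + w) - 14) = 9 - (-14 + m + w) = 9 + (14 - m - w) = 23 - m - w)
(X(a(5, 2), 1) + H(0, -3))² = ((23 - 1*1 - 1*5) + 4)² = ((23 - 1 - 5) + 4)² = (17 + 4)² = 21² = 441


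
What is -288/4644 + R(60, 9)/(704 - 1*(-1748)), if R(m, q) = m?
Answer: -2969/79077 ≈ -0.037546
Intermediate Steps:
-288/4644 + R(60, 9)/(704 - 1*(-1748)) = -288/4644 + 60/(704 - 1*(-1748)) = -288*1/4644 + 60/(704 + 1748) = -8/129 + 60/2452 = -8/129 + 60*(1/2452) = -8/129 + 15/613 = -2969/79077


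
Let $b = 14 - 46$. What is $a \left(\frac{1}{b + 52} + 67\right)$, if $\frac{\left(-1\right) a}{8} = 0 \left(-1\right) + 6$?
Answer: $- \frac{16092}{5} \approx -3218.4$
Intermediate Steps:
$a = -48$ ($a = - 8 \left(0 \left(-1\right) + 6\right) = - 8 \left(0 + 6\right) = \left(-8\right) 6 = -48$)
$b = -32$ ($b = 14 - 46 = -32$)
$a \left(\frac{1}{b + 52} + 67\right) = - 48 \left(\frac{1}{-32 + 52} + 67\right) = - 48 \left(\frac{1}{20} + 67\right) = \left(-48\right) \frac{1341}{20} = - \frac{16092}{5}$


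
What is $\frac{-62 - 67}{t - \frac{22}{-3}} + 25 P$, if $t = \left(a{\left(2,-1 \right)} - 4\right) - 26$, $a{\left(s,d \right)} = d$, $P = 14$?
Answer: $\frac{25237}{71} \approx 355.45$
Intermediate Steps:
$t = -31$ ($t = \left(-1 - 4\right) - 26 = -5 - 26 = -31$)
$\frac{-62 - 67}{t - \frac{22}{-3}} + 25 P = \frac{-62 - 67}{-31 - \frac{22}{-3}} + 25 \cdot 14 = - \frac{129}{-31 - - \frac{22}{3}} + 350 = - \frac{129}{-31 + \frac{22}{3}} + 350 = - \frac{129}{- \frac{71}{3}} + 350 = \left(-129\right) \left(- \frac{3}{71}\right) + 350 = \frac{387}{71} + 350 = \frac{25237}{71}$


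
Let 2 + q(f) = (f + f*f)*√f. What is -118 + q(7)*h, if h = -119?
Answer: 120 - 6664*√7 ≈ -17511.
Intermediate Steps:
q(f) = -2 + √f*(f + f²) (q(f) = -2 + (f + f*f)*√f = -2 + (f + f²)*√f = -2 + √f*(f + f²))
-118 + q(7)*h = -118 + (-2 + 7^(3/2) + 7^(5/2))*(-119) = -118 + (-2 + 7*√7 + 49*√7)*(-119) = -118 + (-2 + 56*√7)*(-119) = -118 + (238 - 6664*√7) = 120 - 6664*√7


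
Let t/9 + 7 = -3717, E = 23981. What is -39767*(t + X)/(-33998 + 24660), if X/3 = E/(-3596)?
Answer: -29787083313/208568 ≈ -1.4282e+5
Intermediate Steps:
X = -71943/3596 (X = 3*(23981/(-3596)) = 3*(23981*(-1/3596)) = 3*(-23981/3596) = -71943/3596 ≈ -20.006)
t = -33516 (t = -63 + 9*(-3717) = -63 - 33453 = -33516)
-39767*(t + X)/(-33998 + 24660) = -39767*(-33516 - 71943/3596)/(-33998 + 24660) = -39767/((-9338/(-120595479/3596))) = -39767/((-9338*(-3596/120595479))) = -39767/33579448/120595479 = -39767*120595479/33579448 = -29787083313/208568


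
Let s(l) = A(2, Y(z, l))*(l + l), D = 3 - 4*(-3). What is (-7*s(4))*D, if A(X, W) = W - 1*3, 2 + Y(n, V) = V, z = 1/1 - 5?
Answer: 840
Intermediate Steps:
z = -4 (z = 1 - 5 = -4)
Y(n, V) = -2 + V
A(X, W) = -3 + W (A(X, W) = W - 3 = -3 + W)
D = 15 (D = 3 + 12 = 15)
s(l) = 2*l*(-5 + l) (s(l) = (-3 + (-2 + l))*(l + l) = (-5 + l)*(2*l) = 2*l*(-5 + l))
(-7*s(4))*D = -14*4*(-5 + 4)*15 = -14*4*(-1)*15 = -7*(-8)*15 = 56*15 = 840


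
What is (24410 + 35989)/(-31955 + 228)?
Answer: -60399/31727 ≈ -1.9037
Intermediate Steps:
(24410 + 35989)/(-31955 + 228) = 60399/(-31727) = 60399*(-1/31727) = -60399/31727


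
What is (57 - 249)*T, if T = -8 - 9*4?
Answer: 8448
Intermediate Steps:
T = -44 (T = -8 - 36 = -44)
(57 - 249)*T = (57 - 249)*(-44) = -192*(-44) = 8448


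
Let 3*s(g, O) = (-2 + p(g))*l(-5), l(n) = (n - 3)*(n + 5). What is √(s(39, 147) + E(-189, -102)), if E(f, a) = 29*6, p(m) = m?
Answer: √174 ≈ 13.191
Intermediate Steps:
l(n) = (-3 + n)*(5 + n)
E(f, a) = 174
s(g, O) = 0 (s(g, O) = ((-2 + g)*(-15 + (-5)² + 2*(-5)))/3 = ((-2 + g)*(-15 + 25 - 10))/3 = ((-2 + g)*0)/3 = (⅓)*0 = 0)
√(s(39, 147) + E(-189, -102)) = √(0 + 174) = √174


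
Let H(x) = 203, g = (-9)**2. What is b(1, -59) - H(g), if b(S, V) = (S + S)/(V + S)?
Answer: -5888/29 ≈ -203.03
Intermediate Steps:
b(S, V) = 2*S/(S + V) (b(S, V) = (2*S)/(S + V) = 2*S/(S + V))
g = 81
b(1, -59) - H(g) = 2*1/(1 - 59) - 1*203 = 2*1/(-58) - 203 = 2*1*(-1/58) - 203 = -1/29 - 203 = -5888/29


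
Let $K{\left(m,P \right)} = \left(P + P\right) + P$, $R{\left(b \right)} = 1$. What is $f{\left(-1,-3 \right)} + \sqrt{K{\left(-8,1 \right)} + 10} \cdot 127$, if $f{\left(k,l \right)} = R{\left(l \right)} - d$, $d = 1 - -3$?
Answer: $-3 + 127 \sqrt{13} \approx 454.9$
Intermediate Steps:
$d = 4$ ($d = 1 + 3 = 4$)
$K{\left(m,P \right)} = 3 P$ ($K{\left(m,P \right)} = 2 P + P = 3 P$)
$f{\left(k,l \right)} = -3$ ($f{\left(k,l \right)} = 1 - 4 = -3$)
$f{\left(-1,-3 \right)} + \sqrt{K{\left(-8,1 \right)} + 10} \cdot 127 = -3 + \sqrt{3 \cdot 1 + 10} \cdot 127 = -3 + \sqrt{3 + 10} \cdot 127 = -3 + \sqrt{13} \cdot 127 = -3 + 127 \sqrt{13}$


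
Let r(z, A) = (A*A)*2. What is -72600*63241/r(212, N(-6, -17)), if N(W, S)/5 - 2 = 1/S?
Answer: -73106596/3 ≈ -2.4369e+7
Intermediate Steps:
N(W, S) = 10 + 5/S
r(z, A) = 2*A² (r(z, A) = A²*2 = 2*A²)
-72600*63241/r(212, N(-6, -17)) = -72600*63241/(2*(10 + 5/(-17))²) = -72600*63241/(2*(10 + 5*(-1/17))²) = -72600*63241/(2*(10 - 5/17)²) = -72600/((2*(165/17)²)*(1/63241)) = -72600/((2*(27225/289))*(1/63241)) = -72600/((54450/289)*(1/63241)) = -72600/54450/18276649 = -72600*18276649/54450 = -73106596/3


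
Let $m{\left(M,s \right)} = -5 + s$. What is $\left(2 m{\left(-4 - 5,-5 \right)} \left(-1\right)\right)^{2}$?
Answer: $400$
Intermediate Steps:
$\left(2 m{\left(-4 - 5,-5 \right)} \left(-1\right)\right)^{2} = \left(2 \left(-5 - 5\right) \left(-1\right)\right)^{2} = \left(2 \left(-10\right) \left(-1\right)\right)^{2} = \left(\left(-20\right) \left(-1\right)\right)^{2} = 20^{2} = 400$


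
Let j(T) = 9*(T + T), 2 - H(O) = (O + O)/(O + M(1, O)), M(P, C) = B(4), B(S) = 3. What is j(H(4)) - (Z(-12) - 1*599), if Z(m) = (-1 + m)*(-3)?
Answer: 4028/7 ≈ 575.43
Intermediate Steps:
M(P, C) = 3
Z(m) = 3 - 3*m
H(O) = 2 - 2*O/(3 + O) (H(O) = 2 - (O + O)/(O + 3) = 2 - 2*O/(3 + O))
j(T) = 18*T (j(T) = 9*(2*T) = 18*T)
j(H(4)) - (Z(-12) - 1*599) = 18*(6/(3 + 4)) - ((3 - 3*(-12)) - 1*599) = 18*(6/7) - ((3 + 36) - 599) = 18*(6*(⅐)) - (39 - 599) = 18*(6/7) - 1*(-560) = 108/7 + 560 = 4028/7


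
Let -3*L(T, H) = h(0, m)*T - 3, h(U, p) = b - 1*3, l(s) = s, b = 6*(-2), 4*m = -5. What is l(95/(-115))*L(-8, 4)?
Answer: 741/23 ≈ 32.217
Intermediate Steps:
m = -5/4 (m = (¼)*(-5) = -5/4 ≈ -1.2500)
b = -12
h(U, p) = -15 (h(U, p) = -12 - 1*3 = -12 - 3 = -15)
L(T, H) = 1 + 5*T (L(T, H) = -(-15*T - 3)/3 = -(-3 - 15*T)/3 = 1 + 5*T)
l(95/(-115))*L(-8, 4) = (95/(-115))*(1 + 5*(-8)) = (95*(-1/115))*(1 - 40) = -19/23*(-39) = 741/23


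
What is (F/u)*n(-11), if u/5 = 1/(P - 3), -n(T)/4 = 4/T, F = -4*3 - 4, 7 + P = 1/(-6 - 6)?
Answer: 704/15 ≈ 46.933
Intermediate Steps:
P = -85/12 (P = -7 + 1/(-6 - 6) = -7 + 1/(-12) = -7 - 1/12 = -85/12 ≈ -7.0833)
F = -16 (F = -12 - 4 = -16)
n(T) = -16/T
u = -60/121 (u = 5*(1/(-85/12 - 3)) = 5*(1/(-121/12)) = 5*(-12/121*1) = 5*(-12/121) = -60/121 ≈ -0.49587)
(F/u)*n(-11) = (-16/(-60/121))*(-16/(-11)) = (-16*(-121/60))*(-16*(-1/11)) = (484/15)*(16/11) = 704/15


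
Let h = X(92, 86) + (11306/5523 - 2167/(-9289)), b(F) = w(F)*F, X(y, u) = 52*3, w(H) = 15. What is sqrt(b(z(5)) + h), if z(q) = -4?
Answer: sqrt(5279085331964661)/7329021 ≈ 9.9137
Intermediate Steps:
X(y, u) = 156
b(F) = 15*F
h = 1160040101/7329021 (h = 156 + (11306/5523 - 2167/(-9289)) = 156 + (11306*(1/5523) - 2167*(-1/9289)) = 156 + (11306/5523 + 2167/9289) = 156 + 16712825/7329021 = 1160040101/7329021 ≈ 158.28)
sqrt(b(z(5)) + h) = sqrt(15*(-4) + 1160040101/7329021) = sqrt(-60 + 1160040101/7329021) = sqrt(720298841/7329021) = sqrt(5279085331964661)/7329021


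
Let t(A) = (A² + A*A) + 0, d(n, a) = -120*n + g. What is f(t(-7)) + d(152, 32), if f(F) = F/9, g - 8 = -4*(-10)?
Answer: -163630/9 ≈ -18181.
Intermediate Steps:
g = 48 (g = 8 - 4*(-10) = 8 + 40 = 48)
d(n, a) = 48 - 120*n (d(n, a) = -120*n + 48 = 48 - 120*n)
t(A) = 2*A² (t(A) = (A² + A²) + 0 = 2*A² + 0 = 2*A²)
f(F) = F/9 (f(F) = F*(⅑) = F/9)
f(t(-7)) + d(152, 32) = (2*(-7)²)/9 + (48 - 120*152) = (2*49)/9 + (48 - 18240) = (⅑)*98 - 18192 = 98/9 - 18192 = -163630/9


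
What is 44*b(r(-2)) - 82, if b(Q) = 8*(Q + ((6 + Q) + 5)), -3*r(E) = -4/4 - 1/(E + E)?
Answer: 3966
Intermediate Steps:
r(E) = ⅓ + 1/(6*E) (r(E) = -(-4/4 - 1/(E + E))/3 = -(-4*¼ - 1/(2*E))/3 = -(-1 - 1/(2*E))/3 = ⅓ + 1/(6*E))
b(Q) = 88 + 16*Q (b(Q) = 8*(Q + (11 + Q)) = 8*(11 + 2*Q) = 88 + 16*Q)
44*b(r(-2)) - 82 = 44*(88 + 16*((⅙)*(1 + 2*(-2))/(-2))) - 82 = 44*(88 + 16*((⅙)*(-½)*(1 - 4))) - 82 = 44*(88 + 16*((⅙)*(-½)*(-3))) - 82 = 44*(88 + 16*(¼)) - 82 = 44*(88 + 4) - 82 = 44*92 - 82 = 4048 - 82 = 3966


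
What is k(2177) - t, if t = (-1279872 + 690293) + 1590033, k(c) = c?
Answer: -998277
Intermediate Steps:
t = 1000454 (t = -589579 + 1590033 = 1000454)
k(2177) - t = 2177 - 1*1000454 = 2177 - 1000454 = -998277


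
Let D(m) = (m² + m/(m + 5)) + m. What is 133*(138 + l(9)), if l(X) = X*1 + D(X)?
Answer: 63213/2 ≈ 31607.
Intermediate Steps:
D(m) = m + m² + m/(5 + m) (D(m) = (m² + m/(5 + m)) + m = m + m² + m/(5 + m))
l(X) = X + X*(6 + X² + 6*X)/(5 + X) (l(X) = X*1 + X*(6 + X² + 6*X)/(5 + X) = X + X*(6 + X² + 6*X)/(5 + X))
133*(138 + l(9)) = 133*(138 + 9*(11 + 9² + 7*9)/(5 + 9)) = 133*(138 + 9*(11 + 81 + 63)/14) = 133*(138 + 9*(1/14)*155) = 133*(138 + 1395/14) = 133*(3327/14) = 63213/2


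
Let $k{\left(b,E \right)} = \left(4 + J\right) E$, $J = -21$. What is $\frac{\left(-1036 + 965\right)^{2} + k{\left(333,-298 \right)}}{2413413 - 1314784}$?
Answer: $\frac{10107}{1098629} \approx 0.0091996$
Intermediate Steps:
$k{\left(b,E \right)} = - 17 E$ ($k{\left(b,E \right)} = \left(4 - 21\right) E = - 17 E$)
$\frac{\left(-1036 + 965\right)^{2} + k{\left(333,-298 \right)}}{2413413 - 1314784} = \frac{\left(-1036 + 965\right)^{2} - -5066}{2413413 - 1314784} = \frac{\left(-71\right)^{2} + 5066}{1098629} = \left(5041 + 5066\right) \frac{1}{1098629} = 10107 \cdot \frac{1}{1098629} = \frac{10107}{1098629}$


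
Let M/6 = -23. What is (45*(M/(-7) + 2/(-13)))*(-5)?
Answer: -400500/91 ≈ -4401.1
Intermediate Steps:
M = -138 (M = 6*(-23) = -138)
(45*(M/(-7) + 2/(-13)))*(-5) = (45*(-138/(-7) + 2/(-13)))*(-5) = (45*(-138*(-1/7) + 2*(-1/13)))*(-5) = (45*(138/7 - 2/13))*(-5) = (45*(1780/91))*(-5) = (80100/91)*(-5) = -400500/91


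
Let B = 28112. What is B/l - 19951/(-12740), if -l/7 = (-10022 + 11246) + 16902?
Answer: 155233993/115462620 ≈ 1.3445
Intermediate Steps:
l = -126882 (l = -7*((-10022 + 11246) + 16902) = -7*(1224 + 16902) = -7*18126 = -126882)
B/l - 19951/(-12740) = 28112/(-126882) - 19951/(-12740) = 28112*(-1/126882) - 19951*(-1/12740) = -2008/9063 + 19951/12740 = 155233993/115462620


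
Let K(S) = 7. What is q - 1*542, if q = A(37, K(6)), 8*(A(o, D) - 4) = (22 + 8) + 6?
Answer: -1067/2 ≈ -533.50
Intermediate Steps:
A(o, D) = 17/2 (A(o, D) = 4 + ((22 + 8) + 6)/8 = 4 + (30 + 6)/8 = 4 + (1/8)*36 = 4 + 9/2 = 17/2)
q = 17/2 ≈ 8.5000
q - 1*542 = 17/2 - 1*542 = 17/2 - 542 = -1067/2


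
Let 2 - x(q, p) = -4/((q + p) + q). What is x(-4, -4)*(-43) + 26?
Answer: -137/3 ≈ -45.667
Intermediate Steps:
x(q, p) = 2 + 4/(p + 2*q) (x(q, p) = 2 - (-4)/((q + p) + q) = 2 - (-4)/((p + q) + q) = 2 - (-4)/(p + 2*q) = 2 + 4/(p + 2*q))
x(-4, -4)*(-43) + 26 = (2*(2 - 4 + 2*(-4))/(-4 + 2*(-4)))*(-43) + 26 = (2*(2 - 4 - 8)/(-4 - 8))*(-43) + 26 = (2*(-10)/(-12))*(-43) + 26 = (2*(-1/12)*(-10))*(-43) + 26 = (5/3)*(-43) + 26 = -215/3 + 26 = -137/3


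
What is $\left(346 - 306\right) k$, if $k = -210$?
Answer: $-8400$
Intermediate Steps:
$\left(346 - 306\right) k = \left(346 - 306\right) \left(-210\right) = 40 \left(-210\right) = -8400$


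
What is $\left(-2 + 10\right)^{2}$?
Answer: $64$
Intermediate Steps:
$\left(-2 + 10\right)^{2} = 8^{2} = 64$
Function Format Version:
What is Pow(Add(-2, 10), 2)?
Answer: 64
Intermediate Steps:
Pow(Add(-2, 10), 2) = Pow(8, 2) = 64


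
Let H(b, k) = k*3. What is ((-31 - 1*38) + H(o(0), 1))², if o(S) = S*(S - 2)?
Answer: 4356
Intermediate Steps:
o(S) = S*(-2 + S)
H(b, k) = 3*k
((-31 - 1*38) + H(o(0), 1))² = ((-31 - 1*38) + 3*1)² = ((-31 - 38) + 3)² = (-69 + 3)² = (-66)² = 4356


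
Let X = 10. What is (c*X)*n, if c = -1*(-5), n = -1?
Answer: -50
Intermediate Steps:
c = 5
(c*X)*n = (5*10)*(-1) = 50*(-1) = -50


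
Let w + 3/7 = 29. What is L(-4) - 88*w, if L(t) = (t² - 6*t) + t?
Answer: -17348/7 ≈ -2478.3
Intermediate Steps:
w = 200/7 (w = -3/7 + 29 = 200/7 ≈ 28.571)
L(t) = t² - 5*t
L(-4) - 88*w = -4*(-5 - 4) - 88*200/7 = -4*(-9) - 17600/7 = 36 - 17600/7 = -17348/7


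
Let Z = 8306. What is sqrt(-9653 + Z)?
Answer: I*sqrt(1347) ≈ 36.701*I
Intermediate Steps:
sqrt(-9653 + Z) = sqrt(-9653 + 8306) = sqrt(-1347) = I*sqrt(1347)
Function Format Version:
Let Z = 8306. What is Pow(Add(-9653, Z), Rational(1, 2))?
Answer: Mul(I, Pow(1347, Rational(1, 2))) ≈ Mul(36.701, I)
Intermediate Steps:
Pow(Add(-9653, Z), Rational(1, 2)) = Pow(Add(-9653, 8306), Rational(1, 2)) = Pow(-1347, Rational(1, 2)) = Mul(I, Pow(1347, Rational(1, 2)))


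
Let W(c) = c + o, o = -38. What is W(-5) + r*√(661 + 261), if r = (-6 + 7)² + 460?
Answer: -43 + 461*√922 ≈ 13955.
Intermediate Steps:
W(c) = -38 + c (W(c) = c - 38 = -38 + c)
r = 461 (r = 1² + 460 = 1 + 460 = 461)
W(-5) + r*√(661 + 261) = (-38 - 5) + 461*√(661 + 261) = -43 + 461*√922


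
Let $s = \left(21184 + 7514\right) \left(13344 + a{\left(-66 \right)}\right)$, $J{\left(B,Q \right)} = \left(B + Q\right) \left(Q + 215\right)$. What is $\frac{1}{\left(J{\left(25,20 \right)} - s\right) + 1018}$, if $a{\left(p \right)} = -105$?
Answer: $- \frac{1}{379921229} \approx -2.6321 \cdot 10^{-9}$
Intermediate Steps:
$J{\left(B,Q \right)} = \left(215 + Q\right) \left(B + Q\right)$ ($J{\left(B,Q \right)} = \left(B + Q\right) \left(215 + Q\right) = \left(215 + Q\right) \left(B + Q\right)$)
$s = 379932822$ ($s = \left(21184 + 7514\right) \left(13344 - 105\right) = 28698 \cdot 13239 = 379932822$)
$\frac{1}{\left(J{\left(25,20 \right)} - s\right) + 1018} = \frac{1}{\left(\left(20^{2} + 215 \cdot 25 + 215 \cdot 20 + 25 \cdot 20\right) - 379932822\right) + 1018} = \frac{1}{\left(\left(400 + 5375 + 4300 + 500\right) - 379932822\right) + 1018} = \frac{1}{\left(10575 - 379932822\right) + 1018} = \frac{1}{-379922247 + 1018} = \frac{1}{-379921229} = - \frac{1}{379921229}$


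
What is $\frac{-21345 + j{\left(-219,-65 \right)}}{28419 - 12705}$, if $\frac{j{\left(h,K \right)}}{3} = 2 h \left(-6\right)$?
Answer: $- \frac{4487}{5238} \approx -0.85662$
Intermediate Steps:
$j{\left(h,K \right)} = - 36 h$ ($j{\left(h,K \right)} = 3 \cdot 2 h \left(-6\right) = 3 \left(- 12 h\right) = - 36 h$)
$\frac{-21345 + j{\left(-219,-65 \right)}}{28419 - 12705} = \frac{-21345 - -7884}{28419 - 12705} = \frac{-21345 + 7884}{15714} = \left(-13461\right) \frac{1}{15714} = - \frac{4487}{5238}$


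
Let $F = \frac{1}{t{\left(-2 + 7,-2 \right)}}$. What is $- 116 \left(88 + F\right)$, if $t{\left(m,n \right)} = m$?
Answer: $- \frac{51156}{5} \approx -10231.0$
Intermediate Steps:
$F = \frac{1}{5}$ ($F = \frac{1}{-2 + 7} = \frac{1}{5} \approx 0.2$)
$- 116 \left(88 + F\right) = - 116 \left(88 + \frac{1}{5}\right) = \left(-116\right) \frac{441}{5} = - \frac{51156}{5}$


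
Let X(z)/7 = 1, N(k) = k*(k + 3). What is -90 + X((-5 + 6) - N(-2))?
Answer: -83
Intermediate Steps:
N(k) = k*(3 + k)
X(z) = 7 (X(z) = 7*1 = 7)
-90 + X((-5 + 6) - N(-2)) = -90 + 7 = -83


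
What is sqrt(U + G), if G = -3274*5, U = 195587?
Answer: 3*sqrt(19913) ≈ 423.34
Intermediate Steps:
G = -16370
sqrt(U + G) = sqrt(195587 - 16370) = sqrt(179217) = 3*sqrt(19913)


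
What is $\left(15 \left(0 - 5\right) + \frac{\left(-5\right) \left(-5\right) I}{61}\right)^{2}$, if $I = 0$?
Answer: $5625$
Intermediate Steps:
$\left(15 \left(0 - 5\right) + \frac{\left(-5\right) \left(-5\right) I}{61}\right)^{2} = \left(15 \left(0 - 5\right) + \frac{\left(-5\right) \left(-5\right) 0}{61}\right)^{2} = \left(15 \left(0 - 5\right) + 25 \cdot 0 \cdot \frac{1}{61}\right)^{2} = \left(15 \left(-5\right) + 0 \cdot \frac{1}{61}\right)^{2} = \left(-75 + 0\right)^{2} = \left(-75\right)^{2} = 5625$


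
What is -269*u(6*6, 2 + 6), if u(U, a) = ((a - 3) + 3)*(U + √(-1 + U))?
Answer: -77472 - 2152*√35 ≈ -90203.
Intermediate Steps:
u(U, a) = a*(U + √(-1 + U)) (u(U, a) = ((-3 + a) + 3)*(U + √(-1 + U)) = a*(U + √(-1 + U)))
-269*u(6*6, 2 + 6) = -269*(2 + 6)*(6*6 + √(-1 + 6*6)) = -2152*(36 + √(-1 + 36)) = -2152*(36 + √35) = -269*(288 + 8*√35) = -77472 - 2152*√35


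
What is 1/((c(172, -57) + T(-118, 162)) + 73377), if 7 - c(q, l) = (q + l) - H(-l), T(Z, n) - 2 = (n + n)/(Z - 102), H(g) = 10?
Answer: 55/4030374 ≈ 1.3646e-5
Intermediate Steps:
T(Z, n) = 2 + 2*n/(-102 + Z) (T(Z, n) = 2 + (n + n)/(Z - 102) = 2 + (2*n)/(-102 + Z) = 2 + 2*n/(-102 + Z))
c(q, l) = 17 - l - q (c(q, l) = 7 - ((q + l) - 1*10) = 7 - ((l + q) - 10) = 7 - (-10 + l + q) = 7 + (10 - l - q) = 17 - l - q)
1/((c(172, -57) + T(-118, 162)) + 73377) = 1/(((17 - 1*(-57) - 1*172) + 2*(-102 - 118 + 162)/(-102 - 118)) + 73377) = 1/(((17 + 57 - 172) + 2*(-58)/(-220)) + 73377) = 1/((-98 + 2*(-1/220)*(-58)) + 73377) = 1/((-98 + 29/55) + 73377) = 1/(-5361/55 + 73377) = 1/(4030374/55) = 55/4030374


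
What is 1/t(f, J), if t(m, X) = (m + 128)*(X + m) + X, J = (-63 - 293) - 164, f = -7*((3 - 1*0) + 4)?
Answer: -1/45471 ≈ -2.1992e-5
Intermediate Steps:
f = -49 (f = -7*((3 + 0) + 4) = -7*(3 + 4) = -7*7 = -49)
J = -520 (J = -356 - 164 = -520)
t(m, X) = X + (128 + m)*(X + m) (t(m, X) = (128 + m)*(X + m) + X = X + (128 + m)*(X + m))
1/t(f, J) = 1/((-49)² + 128*(-49) + 129*(-520) - 520*(-49)) = 1/(2401 - 6272 - 67080 + 25480) = 1/(-45471) = -1/45471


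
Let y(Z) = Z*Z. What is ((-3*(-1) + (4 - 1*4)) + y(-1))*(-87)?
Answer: -348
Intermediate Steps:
y(Z) = Z²
((-3*(-1) + (4 - 1*4)) + y(-1))*(-87) = ((-3*(-1) + (4 - 1*4)) + (-1)²)*(-87) = ((3 + (4 - 4)) + 1)*(-87) = ((3 + 0) + 1)*(-87) = (3 + 1)*(-87) = 4*(-87) = -348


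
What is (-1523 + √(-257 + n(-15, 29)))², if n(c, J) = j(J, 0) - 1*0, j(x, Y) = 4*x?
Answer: (1523 - I*√141)² ≈ 2.3194e+6 - 3.617e+4*I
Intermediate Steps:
n(c, J) = 4*J (n(c, J) = 4*J - 1*0 = 4*J + 0 = 4*J)
(-1523 + √(-257 + n(-15, 29)))² = (-1523 + √(-257 + 4*29))² = (-1523 + √(-257 + 116))² = (-1523 + √(-141))² = (-1523 + I*√141)²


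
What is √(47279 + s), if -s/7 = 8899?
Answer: I*√15014 ≈ 122.53*I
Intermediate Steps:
s = -62293 (s = -7*8899 = -62293)
√(47279 + s) = √(47279 - 62293) = √(-15014) = I*√15014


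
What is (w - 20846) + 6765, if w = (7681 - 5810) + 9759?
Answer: -2451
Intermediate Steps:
w = 11630 (w = 1871 + 9759 = 11630)
(w - 20846) + 6765 = (11630 - 20846) + 6765 = -9216 + 6765 = -2451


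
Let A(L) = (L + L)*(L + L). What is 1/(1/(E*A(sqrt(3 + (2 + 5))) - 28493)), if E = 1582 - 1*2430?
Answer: -62413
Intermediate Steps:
E = -848 (E = 1582 - 2430 = -848)
A(L) = 4*L**2 (A(L) = (2*L)*(2*L) = 4*L**2)
1/(1/(E*A(sqrt(3 + (2 + 5))) - 28493)) = 1/(1/(-3392*(sqrt(3 + (2 + 5)))**2 - 28493)) = 1/(1/(-3392*(sqrt(3 + 7))**2 - 28493)) = 1/(1/(-3392*(sqrt(10))**2 - 28493)) = 1/(1/(-3392*10 - 28493)) = 1/(1/(-848*40 - 28493)) = 1/(1/(-33920 - 28493)) = 1/(1/(-62413)) = 1/(-1/62413) = -62413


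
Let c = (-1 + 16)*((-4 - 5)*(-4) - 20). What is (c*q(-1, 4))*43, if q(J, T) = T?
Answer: 41280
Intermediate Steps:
c = 240 (c = 15*(-9*(-4) - 20) = 15*(36 - 20) = 15*16 = 240)
(c*q(-1, 4))*43 = (240*4)*43 = 960*43 = 41280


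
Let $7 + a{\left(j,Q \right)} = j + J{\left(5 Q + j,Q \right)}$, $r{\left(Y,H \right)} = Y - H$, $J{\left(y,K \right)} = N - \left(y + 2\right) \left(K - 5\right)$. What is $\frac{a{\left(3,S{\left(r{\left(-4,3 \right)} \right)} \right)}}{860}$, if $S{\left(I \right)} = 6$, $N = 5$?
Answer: $- \frac{17}{430} \approx -0.039535$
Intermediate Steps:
$J{\left(y,K \right)} = 5 - \left(-5 + K\right) \left(2 + y\right)$ ($J{\left(y,K \right)} = 5 - \left(y + 2\right) \left(K - 5\right) = 5 - \left(2 + y\right) \left(-5 + K\right) = 5 - \left(-5 + K\right) \left(2 + y\right)$)
$a{\left(j,Q \right)} = 8 + 6 j + 23 Q - Q \left(j + 5 Q\right)$ ($a{\left(j,Q \right)} = -7 - \left(-15 - j - 5 \left(5 Q + j\right) + 2 Q + Q \left(5 Q + j\right)\right) = -7 - \left(-15 - j - 5 \left(j + 5 Q\right) + 2 Q + Q \left(j + 5 Q\right)\right) = -7 - \left(-15 - 23 Q - 6 j + Q \left(j + 5 Q\right)\right) = -7 + \left(j + \left(15 + 5 j + 23 Q - Q \left(j + 5 Q\right)\right)\right) = -7 + \left(15 + 6 j + 23 Q - Q \left(j + 5 Q\right)\right) = 8 + 6 j + 23 Q - Q \left(j + 5 Q\right)$)
$\frac{a{\left(3,S{\left(r{\left(-4,3 \right)} \right)} \right)}}{860} = \frac{8 + 6 \cdot 3 + 23 \cdot 6 - 6 \left(3 + 5 \cdot 6\right)}{860} = \left(8 + 18 + 138 - 6 \left(3 + 30\right)\right) \frac{1}{860} = \left(8 + 18 + 138 - 6 \cdot 33\right) \frac{1}{860} = \left(8 + 18 + 138 - 198\right) \frac{1}{860} = \left(-34\right) \frac{1}{860} = - \frac{17}{430}$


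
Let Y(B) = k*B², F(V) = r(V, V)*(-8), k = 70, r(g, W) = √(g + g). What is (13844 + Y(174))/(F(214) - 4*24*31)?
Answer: -49596063/68978 + 533291*√107/137956 ≈ -679.03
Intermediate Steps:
r(g, W) = √2*√g (r(g, W) = √(2*g) = √2*√g)
F(V) = -8*√2*√V (F(V) = (√2*√V)*(-8) = -8*√2*√V)
Y(B) = 70*B²
(13844 + Y(174))/(F(214) - 4*24*31) = (13844 + 70*174²)/(-8*√2*√214 - 4*24*31) = (13844 + 70*30276)/(-16*√107 - 96*31) = (13844 + 2119320)/(-16*√107 - 2976) = 2133164/(-2976 - 16*√107)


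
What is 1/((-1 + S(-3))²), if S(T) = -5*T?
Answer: 1/196 ≈ 0.0051020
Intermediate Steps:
1/((-1 + S(-3))²) = 1/((-1 - 5*(-3))²) = 1/((-1 + 15)²) = 1/(14²) = 1/196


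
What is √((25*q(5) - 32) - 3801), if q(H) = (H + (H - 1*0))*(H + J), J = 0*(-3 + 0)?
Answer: 3*I*√287 ≈ 50.823*I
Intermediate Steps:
J = 0 (J = 0*(-3) = 0)
q(H) = 2*H² (q(H) = (H + (H - 1*0))*(H + 0) = (H + (H + 0))*H = (H + H)*H = (2*H)*H = 2*H²)
√((25*q(5) - 32) - 3801) = √((25*(2*5²) - 32) - 3801) = √((25*(2*25) - 32) - 3801) = √((25*50 - 32) - 3801) = √((1250 - 32) - 3801) = √(1218 - 3801) = √(-2583) = 3*I*√287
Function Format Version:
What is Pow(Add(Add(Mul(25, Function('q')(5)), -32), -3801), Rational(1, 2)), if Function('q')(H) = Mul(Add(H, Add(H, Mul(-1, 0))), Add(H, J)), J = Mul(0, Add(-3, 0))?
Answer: Mul(3, I, Pow(287, Rational(1, 2))) ≈ Mul(50.823, I)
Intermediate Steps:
J = 0 (J = Mul(0, -3) = 0)
Function('q')(H) = Mul(2, Pow(H, 2)) (Function('q')(H) = Mul(Add(H, Add(H, Mul(-1, 0))), Add(H, 0)) = Mul(Add(H, Add(H, 0)), H) = Mul(Add(H, H), H) = Mul(Mul(2, H), H) = Mul(2, Pow(H, 2)))
Pow(Add(Add(Mul(25, Function('q')(5)), -32), -3801), Rational(1, 2)) = Pow(Add(Add(Mul(25, Mul(2, Pow(5, 2))), -32), -3801), Rational(1, 2)) = Pow(Add(Add(Mul(25, Mul(2, 25)), -32), -3801), Rational(1, 2)) = Pow(Add(Add(Mul(25, 50), -32), -3801), Rational(1, 2)) = Pow(Add(Add(1250, -32), -3801), Rational(1, 2)) = Pow(Add(1218, -3801), Rational(1, 2)) = Pow(-2583, Rational(1, 2)) = Mul(3, I, Pow(287, Rational(1, 2)))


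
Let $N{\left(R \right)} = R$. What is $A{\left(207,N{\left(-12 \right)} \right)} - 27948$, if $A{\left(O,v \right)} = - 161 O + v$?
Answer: $-61287$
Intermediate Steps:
$A{\left(O,v \right)} = v - 161 O$
$A{\left(207,N{\left(-12 \right)} \right)} - 27948 = \left(-12 - 33327\right) - 27948 = -33339 - 27948 = -61287$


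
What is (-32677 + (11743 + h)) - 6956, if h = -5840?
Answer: -33730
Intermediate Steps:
(-32677 + (11743 + h)) - 6956 = (-32677 + (11743 - 5840)) - 6956 = (-32677 + 5903) - 6956 = -26774 - 6956 = -33730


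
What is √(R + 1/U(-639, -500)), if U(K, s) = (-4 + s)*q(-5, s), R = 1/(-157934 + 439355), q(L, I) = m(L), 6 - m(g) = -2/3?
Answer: I*√4140328290/3752280 ≈ 0.017148*I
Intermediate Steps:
m(g) = 20/3 (m(g) = 6 - (-2)/3 = 6 - 1*(-⅔) = 6 + ⅔ = 20/3)
q(L, I) = 20/3
R = 1/281421 ≈ 3.5534e-6
U(K, s) = -80/3 + 20*s/3 (U(K, s) = (-4 + s)*(20/3) = -80/3 + 20*s/3)
√(R + 1/U(-639, -500)) = √(1/281421 + 1/(-80/3 + (20/3)*(-500))) = √(1/281421 + 1/(-80/3 - 10000/3)) = √(1/281421 + 1/(-3360)) = √(1/281421 - 1/3360) = √(-13241/45027360) = I*√4140328290/3752280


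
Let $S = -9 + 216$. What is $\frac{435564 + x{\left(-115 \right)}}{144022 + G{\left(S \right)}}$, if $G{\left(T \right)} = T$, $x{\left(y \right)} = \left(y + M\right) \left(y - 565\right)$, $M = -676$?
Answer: $\frac{973444}{144229} \approx 6.7493$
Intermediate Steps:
$S = 207$
$x{\left(y \right)} = \left(-676 + y\right) \left(-565 + y\right)$ ($x{\left(y \right)} = \left(y - 676\right) \left(y - 565\right) = \left(-676 + y\right) \left(-565 + y\right)$)
$\frac{435564 + x{\left(-115 \right)}}{144022 + G{\left(S \right)}} = \frac{435564 + \left(381940 + \left(-115\right)^{2} - -142715\right)}{144022 + 207} = \frac{435564 + \left(381940 + 13225 + 142715\right)}{144229} = \left(435564 + 537880\right) \frac{1}{144229} = 973444 \cdot \frac{1}{144229} = \frac{973444}{144229}$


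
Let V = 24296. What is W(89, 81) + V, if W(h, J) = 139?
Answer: 24435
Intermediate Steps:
W(89, 81) + V = 139 + 24296 = 24435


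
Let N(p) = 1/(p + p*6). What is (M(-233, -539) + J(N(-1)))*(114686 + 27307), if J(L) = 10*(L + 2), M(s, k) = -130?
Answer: -110754540/7 ≈ -1.5822e+7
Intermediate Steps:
N(p) = 1/(7*p) (N(p) = 1/(p + 6*p) = 1/(7*p))
J(L) = 20 + 10*L (J(L) = 10*(2 + L) = 20 + 10*L)
(M(-233, -539) + J(N(-1)))*(114686 + 27307) = (-130 + (20 + 10*((⅐)/(-1))))*(114686 + 27307) = (-130 + (20 + 10*((⅐)*(-1))))*141993 = (-130 + (20 + 10*(-⅐)))*141993 = (-130 + (20 - 10/7))*141993 = (-130 + 130/7)*141993 = -780/7*141993 = -110754540/7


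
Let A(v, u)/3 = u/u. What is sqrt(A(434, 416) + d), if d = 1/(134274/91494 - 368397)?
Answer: 3*sqrt(19885390266244682)/244246238 ≈ 1.7320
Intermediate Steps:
d = -663/244246238 (d = 1/(134274*(1/91494) - 368397) = 1/(973/663 - 368397) = 1/(-244246238/663) = -663/244246238 ≈ -2.7145e-6)
A(v, u) = 3 (A(v, u) = 3*(u/u) = 3*1 = 3)
sqrt(A(434, 416) + d) = sqrt(3 - 663/244246238) = sqrt(732738051/244246238) = 3*sqrt(19885390266244682)/244246238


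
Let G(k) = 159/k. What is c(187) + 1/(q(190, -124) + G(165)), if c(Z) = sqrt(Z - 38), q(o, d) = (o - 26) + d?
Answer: 55/2253 + sqrt(149) ≈ 12.231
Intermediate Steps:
q(o, d) = -26 + d + o (q(o, d) = (-26 + o) + d = -26 + d + o)
c(Z) = sqrt(-38 + Z)
c(187) + 1/(q(190, -124) + G(165)) = sqrt(-38 + 187) + 1/((-26 - 124 + 190) + 159/165) = sqrt(149) + 1/(40 + 159*(1/165)) = sqrt(149) + 1/(40 + 53/55) = sqrt(149) + 1/(2253/55) = sqrt(149) + 55/2253 = 55/2253 + sqrt(149)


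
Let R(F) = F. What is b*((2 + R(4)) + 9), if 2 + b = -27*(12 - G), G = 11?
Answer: -435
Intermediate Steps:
b = -29 (b = -2 - 27*(12 - 1*11) = -2 - 27*(12 - 11) = -2 - 27*1 = -2 - 27 = -29)
b*((2 + R(4)) + 9) = -29*((2 + 4) + 9) = -29*(6 + 9) = -29*15 = -435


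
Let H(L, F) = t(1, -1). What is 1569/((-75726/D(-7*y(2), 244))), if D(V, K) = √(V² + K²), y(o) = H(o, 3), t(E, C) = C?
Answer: -523*√59585/25242 ≈ -5.0576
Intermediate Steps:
H(L, F) = -1
y(o) = -1
D(V, K) = √(K² + V²)
1569/((-75726/D(-7*y(2), 244))) = 1569/((-75726/√(244² + (-7*(-1))²))) = 1569/((-75726/√(59536 + 7²))) = 1569/((-75726/√(59536 + 49))) = 1569/((-75726*√59585/59585)) = 1569*(-√59585/75726) = -523*√59585/25242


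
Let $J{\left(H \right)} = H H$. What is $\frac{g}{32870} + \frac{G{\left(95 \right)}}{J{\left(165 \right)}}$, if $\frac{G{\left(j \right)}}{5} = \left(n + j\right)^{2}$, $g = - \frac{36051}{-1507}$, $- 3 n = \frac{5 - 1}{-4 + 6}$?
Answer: $\frac{72163318223}{44135765190} \approx 1.635$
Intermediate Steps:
$n = - \frac{2}{3}$ ($n = - \frac{\left(5 - 1\right) \frac{1}{-4 + 6}}{3} = - \frac{4 \cdot \frac{1}{2}}{3} = \left(- \frac{1}{3}\right) 2 = - \frac{2}{3} \approx -0.66667$)
$J{\left(H \right)} = H^{2}$
$g = \frac{36051}{1507}$ ($g = \left(-36051\right) \left(- \frac{1}{1507}\right) = \frac{36051}{1507} \approx 23.922$)
$G{\left(j \right)} = 5 \left(- \frac{2}{3} + j\right)^{2}$
$\frac{g}{32870} + \frac{G{\left(95 \right)}}{J{\left(165 \right)}} = \frac{36051}{1507 \cdot 32870} + \frac{\frac{5}{9} \left(-2 + 3 \cdot 95\right)^{2}}{165^{2}} = \frac{36051}{1507} \cdot \frac{1}{32870} + \frac{\frac{5}{9} \left(-2 + 285\right)^{2}}{27225} = \frac{36051}{49535090} + \frac{5 \cdot 283^{2}}{9} \cdot \frac{1}{27225} = \frac{36051}{49535090} + \frac{5}{9} \cdot 80089 \cdot \frac{1}{27225} = \frac{36051}{49535090} + \frac{400445}{9} \cdot \frac{1}{27225} = \frac{36051}{49535090} + \frac{80089}{49005} = \frac{72163318223}{44135765190}$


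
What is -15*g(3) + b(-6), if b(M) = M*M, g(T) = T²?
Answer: -99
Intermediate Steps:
b(M) = M²
-15*g(3) + b(-6) = -15*3² + (-6)² = -15*9 + 36 = -135 + 36 = -99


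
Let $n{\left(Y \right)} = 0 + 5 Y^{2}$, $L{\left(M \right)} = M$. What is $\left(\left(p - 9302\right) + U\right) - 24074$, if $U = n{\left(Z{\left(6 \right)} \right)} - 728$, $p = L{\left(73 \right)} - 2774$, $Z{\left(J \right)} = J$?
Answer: $-36625$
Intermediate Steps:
$p = -2701$ ($p = 73 - 2774 = -2701$)
$n{\left(Y \right)} = 5 Y^{2}$
$U = -548$ ($U = 5 \cdot 6^{2} - 728 = 5 \cdot 36 - 728 = 180 - 728 = -548$)
$\left(\left(p - 9302\right) + U\right) - 24074 = \left(\left(-2701 - 9302\right) - 548\right) - 24074 = \left(-12003 - 548\right) - 24074 = -12551 - 24074 = -36625$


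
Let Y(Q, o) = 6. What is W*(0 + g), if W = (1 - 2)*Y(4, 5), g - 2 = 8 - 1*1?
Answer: -54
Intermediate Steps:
g = 9 (g = 2 + (8 - 1*1) = 2 + (8 - 1) = 2 + 7 = 9)
W = -6 (W = (1 - 2)*6 = -1*6 = -6)
W*(0 + g) = -6*(0 + 9) = -6*9 = -54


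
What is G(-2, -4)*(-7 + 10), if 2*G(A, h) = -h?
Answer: 6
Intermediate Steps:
G(A, h) = -h/2 (G(A, h) = (-h)/2 = -h/2)
G(-2, -4)*(-7 + 10) = (-½*(-4))*(-7 + 10) = 2*3 = 6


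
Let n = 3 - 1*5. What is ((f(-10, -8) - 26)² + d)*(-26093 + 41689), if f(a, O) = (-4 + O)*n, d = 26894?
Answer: 419501208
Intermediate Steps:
n = -2 (n = 3 - 5 = -2)
f(a, O) = 8 - 2*O (f(a, O) = (-4 + O)*(-2) = 8 - 2*O)
((f(-10, -8) - 26)² + d)*(-26093 + 41689) = (((8 - 2*(-8)) - 26)² + 26894)*(-26093 + 41689) = (((8 + 16) - 26)² + 26894)*15596 = ((24 - 26)² + 26894)*15596 = ((-2)² + 26894)*15596 = (4 + 26894)*15596 = 26898*15596 = 419501208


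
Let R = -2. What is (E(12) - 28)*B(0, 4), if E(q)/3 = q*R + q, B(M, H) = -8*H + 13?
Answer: 1216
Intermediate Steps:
B(M, H) = 13 - 8*H
E(q) = -3*q (E(q) = 3*(q*(-2) + q) = 3*(-2*q + q) = 3*(-q) = -3*q)
(E(12) - 28)*B(0, 4) = (-3*12 - 28)*(13 - 8*4) = (-36 - 28)*(13 - 32) = -64*(-19) = 1216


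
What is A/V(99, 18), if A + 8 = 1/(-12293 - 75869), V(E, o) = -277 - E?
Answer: 705297/33148912 ≈ 0.021277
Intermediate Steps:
A = -705297/88162 (A = -8 + 1/(-12293 - 75869) = -8 + 1/(-88162) = -8 - 1/88162 = -705297/88162 ≈ -8.0000)
A/V(99, 18) = -705297/(88162*(-277 - 1*99)) = -705297/(88162*(-277 - 99)) = -705297/88162/(-376) = -705297/88162*(-1/376) = 705297/33148912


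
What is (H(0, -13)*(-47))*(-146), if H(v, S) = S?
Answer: -89206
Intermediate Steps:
(H(0, -13)*(-47))*(-146) = -13*(-47)*(-146) = 611*(-146) = -89206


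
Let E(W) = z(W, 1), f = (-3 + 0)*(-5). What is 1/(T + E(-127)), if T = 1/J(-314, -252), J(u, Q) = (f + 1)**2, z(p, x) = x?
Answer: 256/257 ≈ 0.99611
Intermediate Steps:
f = 15 (f = -3*(-5) = 15)
E(W) = 1
J(u, Q) = 256 (J(u, Q) = (15 + 1)**2 = 16**2 = 256)
T = 1/256 ≈ 0.0039063
1/(T + E(-127)) = 1/(1/256 + 1) = 1/(257/256) = 256/257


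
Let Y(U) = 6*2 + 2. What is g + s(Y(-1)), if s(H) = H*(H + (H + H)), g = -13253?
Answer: -12665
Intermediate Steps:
Y(U) = 14 (Y(U) = 12 + 2 = 14)
s(H) = 3*H² (s(H) = H*(H + 2*H) = H*(3*H) = 3*H²)
g + s(Y(-1)) = -13253 + 3*14² = -13253 + 3*196 = -13253 + 588 = -12665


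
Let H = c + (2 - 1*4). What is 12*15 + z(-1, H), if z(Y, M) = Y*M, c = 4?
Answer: 178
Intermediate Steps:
H = 2 (H = 4 + (2 - 1*4) = 4 + (2 - 4) = 4 - 2 = 2)
z(Y, M) = M*Y
12*15 + z(-1, H) = 12*15 + 2*(-1) = 180 - 2 = 178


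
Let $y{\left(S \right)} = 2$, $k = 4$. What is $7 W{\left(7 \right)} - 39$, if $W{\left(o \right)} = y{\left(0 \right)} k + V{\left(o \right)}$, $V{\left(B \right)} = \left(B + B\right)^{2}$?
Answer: $1389$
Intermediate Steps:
$V{\left(B \right)} = 4 B^{2}$ ($V{\left(B \right)} = \left(2 B\right)^{2} = 4 B^{2}$)
$W{\left(o \right)} = 8 + 4 o^{2}$ ($W{\left(o \right)} = 2 \cdot 4 + 4 o^{2} = 8 + 4 o^{2}$)
$7 W{\left(7 \right)} - 39 = 7 \left(8 + 4 \cdot 7^{2}\right) - 39 = 7 \left(8 + 4 \cdot 49\right) - 39 = 7 \left(8 + 196\right) - 39 = 7 \cdot 204 - 39 = 1428 - 39 = 1389$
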